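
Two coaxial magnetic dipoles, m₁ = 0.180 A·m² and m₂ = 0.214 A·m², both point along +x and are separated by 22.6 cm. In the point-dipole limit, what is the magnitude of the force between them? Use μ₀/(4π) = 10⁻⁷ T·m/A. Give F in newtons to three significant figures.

On-axis B of dipole 1: B = (μ₀/4π)·2m₁/r³. Force on dipole 2: F = m₂·dB/dr.
dB/dr = −(μ₀/4π)·6m₁/r⁴, so |F| = (μ₀/4π)·6m₁m₂/r⁴.
F = 6(10⁻⁷)(0.180)(0.214)/(0.226)⁴ = 8.859×10⁻⁶ N.

F ≈ 8.86×10⁻⁶ N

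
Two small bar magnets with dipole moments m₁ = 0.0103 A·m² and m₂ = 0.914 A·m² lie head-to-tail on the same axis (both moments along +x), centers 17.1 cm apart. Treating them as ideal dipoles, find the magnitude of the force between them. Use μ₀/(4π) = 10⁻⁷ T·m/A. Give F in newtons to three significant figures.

On-axis B of dipole 1: B = (μ₀/4π)·2m₁/r³. Force on dipole 2: F = m₂·dB/dr.
dB/dr = −(μ₀/4π)·6m₁/r⁴, so |F| = (μ₀/4π)·6m₁m₂/r⁴.
F = 6(10⁻⁷)(0.0103)(0.914)/(0.171)⁴ = 6.606×10⁻⁶ N.

F ≈ 6.61×10⁻⁶ N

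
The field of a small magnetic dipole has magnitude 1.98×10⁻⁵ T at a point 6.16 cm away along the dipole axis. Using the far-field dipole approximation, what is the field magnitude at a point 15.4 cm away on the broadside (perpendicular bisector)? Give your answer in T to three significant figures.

B ≈ 6.34×10⁻⁷ T

Dipole fields scale as 1/r³ in the far field.
The axial field is twice the equatorial field at the same r, so the geometry factor is 1/2.
B₂ = B₁ · (1/2) · (r₁/r₂)³ = 1.98×10⁻⁵ · 0.5 · (6.16/15.4)³.
(r₁/r₂)³ = (0.4)³ = 0.064.
B₂ ≈ 6.336×10⁻⁷ T.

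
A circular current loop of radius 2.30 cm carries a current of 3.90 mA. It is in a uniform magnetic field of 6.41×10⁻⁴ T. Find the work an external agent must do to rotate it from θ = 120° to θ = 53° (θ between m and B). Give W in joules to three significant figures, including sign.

Magnetic moment m = IA = Iπa² = (0.00390)·π·(0.0230)² = 6.481×10⁻⁶ A·m².
W_ext = ΔU = −mB cosθ₂ + mB cosθ₁ = mB(cosθ₁ − cosθ₂).
W = (6.481×10⁻⁶)(6.41×10⁻⁴)·(cos120° − cos53°) = (4.154×10⁻⁹)·(-1.1018) = -4.577×10⁻⁹ J.

W ≈ -4.58×10⁻⁹ J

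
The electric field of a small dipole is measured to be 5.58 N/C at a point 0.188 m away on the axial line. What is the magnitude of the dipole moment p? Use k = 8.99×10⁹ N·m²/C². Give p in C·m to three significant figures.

p ≈ 2.06×10⁻¹² C·m

On axis E = 2kp/r³, so p = Er³/(2k).
p = (5.58)·(0.188)³ / (2·8.99×10⁹) = 2.062×10⁻¹² C·m.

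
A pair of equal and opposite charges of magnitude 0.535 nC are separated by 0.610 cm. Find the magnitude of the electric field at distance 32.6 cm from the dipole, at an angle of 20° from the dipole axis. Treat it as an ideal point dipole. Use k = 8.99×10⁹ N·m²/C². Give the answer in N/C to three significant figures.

E ≈ 1.62 N/C

Dipole moment p = qd = (5.35×10⁻¹⁰ C)(0.00610 m) = 3.264×10⁻¹² C·m.
At angle θ the dipole field magnitude is E = (kp/r³)·√(1 + 3cos²θ).
kp/r³ = (8.99×10⁹)(3.264×10⁻¹²) / (0.326)³ = 0.8469 N/C.
√(1 + 3cos²20°) = √(1 + 3·0.8830) = √3.6491 ≈ 1.9103.
E ≈ 0.8469 × 1.910 = 1.618 N/C.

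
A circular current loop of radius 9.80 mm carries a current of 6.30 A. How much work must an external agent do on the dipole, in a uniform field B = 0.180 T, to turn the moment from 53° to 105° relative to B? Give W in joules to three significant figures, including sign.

Magnetic moment m = IA = Iπa² = (6.30)·π·(0.00980)² = 0.001901 A·m².
W_ext = ΔU = −mB cosθ₂ + mB cosθ₁ = mB(cosθ₁ − cosθ₂).
W = (0.001901)(0.180)·(cos53° − cos105°) = (3.422×10⁻⁴)·(+0.8606) = 2.945×10⁻⁴ J.

W ≈ 2.94×10⁻⁴ J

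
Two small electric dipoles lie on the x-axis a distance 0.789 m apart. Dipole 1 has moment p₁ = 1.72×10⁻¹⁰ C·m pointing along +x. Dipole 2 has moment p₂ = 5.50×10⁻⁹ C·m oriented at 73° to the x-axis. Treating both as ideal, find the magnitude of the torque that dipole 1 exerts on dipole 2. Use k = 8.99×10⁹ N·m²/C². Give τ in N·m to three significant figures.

τ ≈ 3.31×10⁻⁸ N·m

The second dipole sits on the axis of the first, so the field there is axial: E₁ = 2kp₁/r³ along +x.
E₁ = 2(8.99×10⁹)(1.72×10⁻¹⁰)/(0.789)³ = 6.296 N/C.
Torque on the second dipole: τ = p₂ E₁ sinθ.
τ = (5.50×10⁻⁹)(6.296)·sin73° = 3.312×10⁻⁸ N·m.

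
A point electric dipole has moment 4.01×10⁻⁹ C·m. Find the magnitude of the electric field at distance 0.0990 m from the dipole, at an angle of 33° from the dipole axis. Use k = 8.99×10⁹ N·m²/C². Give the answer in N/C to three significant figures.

E ≈ 6.55×10⁴ N/C

At angle θ the dipole field magnitude is E = (kp/r³)·√(1 + 3cos²θ).
kp/r³ = (8.99×10⁹)(4.01×10⁻⁹) / (0.0990)³ = 3.715×10⁴ N/C.
√(1 + 3cos²33°) = √(1 + 3·0.7034) = √3.1101 ≈ 1.7635.
E ≈ 3.715×10⁴ × 1.764 = 6.552×10⁴ N/C.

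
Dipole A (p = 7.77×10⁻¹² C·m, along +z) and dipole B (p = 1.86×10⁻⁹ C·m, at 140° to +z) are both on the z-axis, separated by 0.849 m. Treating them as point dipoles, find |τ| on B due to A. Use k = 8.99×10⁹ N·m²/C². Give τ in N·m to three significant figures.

The second dipole sits on the axis of the first, so the field there is axial: E₁ = 2kp₁/r³ along +z.
E₁ = 2(8.99×10⁹)(7.77×10⁻¹²)/(0.849)³ = 0.2283 N/C.
Torque on the second dipole: τ = p₂ E₁ sinθ.
τ = (1.86×10⁻⁹)(0.2283)·sin140° = 2.729×10⁻¹⁰ N·m.

τ ≈ 2.73×10⁻¹⁰ N·m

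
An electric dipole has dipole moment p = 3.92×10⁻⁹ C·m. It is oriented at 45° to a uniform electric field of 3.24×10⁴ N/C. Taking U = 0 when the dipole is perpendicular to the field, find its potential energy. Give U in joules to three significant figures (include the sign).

U = −p·E = −pE cosθ.
U = −(3.92×10⁻⁹)(3.24×10⁴)·cos45° = -8.981×10⁻⁵ J.

U ≈ -8.98×10⁻⁵ J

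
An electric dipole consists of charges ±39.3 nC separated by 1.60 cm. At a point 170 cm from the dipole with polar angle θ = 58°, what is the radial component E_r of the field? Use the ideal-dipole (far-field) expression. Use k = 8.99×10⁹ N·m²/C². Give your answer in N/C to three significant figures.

E_r ≈ 1.22 N/C

Dipole moment p = qd = (3.93×10⁻⁸ C)(0.0160 m) = 6.288×10⁻¹⁰ C·m.
For a dipole, E_r = (2kp cosθ)/r³.
kp/r³ = (8.99×10⁹)(6.288×10⁻¹⁰)/(1.70)³ = 1.151 N/C.
E_r = 2·1.151·cos58° = 1.219 N/C.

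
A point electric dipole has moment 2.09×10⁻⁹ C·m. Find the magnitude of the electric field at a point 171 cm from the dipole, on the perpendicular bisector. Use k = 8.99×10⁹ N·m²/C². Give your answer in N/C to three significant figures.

E ≈ 3.76 N/C

On the perpendicular bisector E = kp/r³ (half the axial value at the same distance).
E = (8.99×10⁹)(2.09×10⁻⁹) / (1.71)³ = 3.758 N/C.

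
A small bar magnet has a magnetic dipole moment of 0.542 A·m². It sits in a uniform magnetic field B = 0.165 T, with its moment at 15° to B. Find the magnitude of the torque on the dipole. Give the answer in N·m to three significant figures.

Torque on a magnetic dipole: τ = mB sinθ.
τ = (0.542)(0.165)·sin15° = 0.02315 N·m.

τ ≈ 0.0231 N·m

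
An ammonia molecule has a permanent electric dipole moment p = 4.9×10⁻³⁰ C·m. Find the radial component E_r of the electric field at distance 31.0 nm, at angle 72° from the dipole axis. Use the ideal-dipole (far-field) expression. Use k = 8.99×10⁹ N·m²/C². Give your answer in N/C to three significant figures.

E_r ≈ 914 N/C

For a dipole, E_r = (2kp cosθ)/r³.
kp/r³ = (8.99×10⁹)(4.90×10⁻³⁰)/(3.10×10⁻⁸)³ = 1479 N/C.
E_r = 2·1479·cos72° = 913.9 N/C.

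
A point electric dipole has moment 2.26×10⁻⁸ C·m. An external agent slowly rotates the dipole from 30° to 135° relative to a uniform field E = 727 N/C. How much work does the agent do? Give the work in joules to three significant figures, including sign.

W_ext = ΔU = U(θ₂) − U(θ₁) = −pE cosθ₂ − (−pE cosθ₁) = pE(cosθ₁ − cosθ₂).
W = (2.26×10⁻⁸)(727)·(cos30° − cos135°) = (1.643×10⁻⁵)·(+1.5731) = 2.585×10⁻⁵ J.

W ≈ 2.58×10⁻⁵ J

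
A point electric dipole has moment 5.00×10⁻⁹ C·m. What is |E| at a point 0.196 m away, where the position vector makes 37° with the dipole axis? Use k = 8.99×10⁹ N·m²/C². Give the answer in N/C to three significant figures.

At angle θ the dipole field magnitude is E = (kp/r³)·√(1 + 3cos²θ).
kp/r³ = (8.99×10⁹)(5.00×10⁻⁹) / (0.196)³ = 5970 N/C.
√(1 + 3cos²37°) = √(1 + 3·0.6378) = √2.9135 ≈ 1.7069.
E ≈ 5970 × 1.707 = 1.019×10⁴ N/C.

E ≈ 1.02×10⁴ N/C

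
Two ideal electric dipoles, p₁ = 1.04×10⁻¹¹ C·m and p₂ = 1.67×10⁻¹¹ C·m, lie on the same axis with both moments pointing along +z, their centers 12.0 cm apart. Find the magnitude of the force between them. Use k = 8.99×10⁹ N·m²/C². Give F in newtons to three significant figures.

F ≈ 4.52×10⁻⁸ N

On-axis field of dipole 1 at distance r: E = 2kp₁/r³. Force on dipole 2 is F = p₂·dE/dr (gradient along axis).
dE/dr = −6kp₁/r⁴, so |F| = 6kp₁p₂/r⁴ (attractive for aligned moments).
F = 6(8.99×10⁹)(1.04×10⁻¹¹)(1.67×10⁻¹¹)/(0.120)⁴ = 4.518×10⁻⁸ N.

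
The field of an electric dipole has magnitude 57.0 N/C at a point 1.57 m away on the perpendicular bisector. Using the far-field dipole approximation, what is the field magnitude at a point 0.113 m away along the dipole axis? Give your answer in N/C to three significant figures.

E ≈ 3.06×10⁵ N/C

Dipole fields scale as 1/r³ in the far field.
The axial field is twice the equatorial field at the same r, so the geometry factor is 2/1.
E₂ = E₁ · (2/1) · (r₁/r₂)³ = 57.0 · 2 · (1.57/0.113)³.
(r₁/r₂)³ = (13.89)³ = 2682.
E₂ ≈ 3.058×10⁵ N/C.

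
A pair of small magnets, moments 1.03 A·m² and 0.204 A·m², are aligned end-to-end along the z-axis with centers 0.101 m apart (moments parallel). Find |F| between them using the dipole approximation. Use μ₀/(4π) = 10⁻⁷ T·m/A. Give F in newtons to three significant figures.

On-axis B of dipole 1: B = (μ₀/4π)·2m₁/r³. Force on dipole 2: F = m₂·dB/dr.
dB/dr = −(μ₀/4π)·6m₁/r⁴, so |F| = (μ₀/4π)·6m₁m₂/r⁴.
F = 6(10⁻⁷)(1.03)(0.204)/(0.101)⁴ = 0.001212 N.

F ≈ 0.00121 N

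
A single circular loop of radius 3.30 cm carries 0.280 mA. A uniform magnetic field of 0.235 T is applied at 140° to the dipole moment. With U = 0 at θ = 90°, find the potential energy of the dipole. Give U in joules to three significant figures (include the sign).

Magnetic moment m = IA = Iπa² = (2.80×10⁻⁴)·π·(0.0330)² = 9.579×10⁻⁷ A·m².
U = −m·B = −mB cosθ.
U = −(9.579×10⁻⁷)(0.235)·cos140° = 1.724×10⁻⁷ J.

U ≈ 1.72×10⁻⁷ J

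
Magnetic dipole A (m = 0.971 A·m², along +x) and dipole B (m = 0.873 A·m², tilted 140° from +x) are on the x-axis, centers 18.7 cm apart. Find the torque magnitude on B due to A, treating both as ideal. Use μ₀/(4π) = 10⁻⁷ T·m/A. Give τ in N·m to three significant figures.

Dipole B is on the axis of dipole A, so B₁ there is axial: B₁ = (μ₀/4π)·2m₁/r³ along +x.
B₁ = 2(10⁻⁷)(0.971)/(0.187)³ = 2.970×10⁻⁵ T.
τ = m₂ B₁ sinθ.
τ = (0.873)(2.970×10⁻⁵)·sin140° = 1.667×10⁻⁵ N·m.

τ ≈ 1.67×10⁻⁵ N·m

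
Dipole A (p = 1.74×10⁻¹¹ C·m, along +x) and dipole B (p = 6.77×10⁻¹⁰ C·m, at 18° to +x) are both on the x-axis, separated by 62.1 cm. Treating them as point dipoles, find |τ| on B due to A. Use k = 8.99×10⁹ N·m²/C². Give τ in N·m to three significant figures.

τ ≈ 2.73×10⁻¹⁰ N·m

The second dipole sits on the axis of the first, so the field there is axial: E₁ = 2kp₁/r³ along +x.
E₁ = 2(8.99×10⁹)(1.74×10⁻¹¹)/(0.621)³ = 1.306 N/C.
Torque on the second dipole: τ = p₂ E₁ sinθ.
τ = (6.77×10⁻¹⁰)(1.306)·sin18° = 2.733×10⁻¹⁰ N·m.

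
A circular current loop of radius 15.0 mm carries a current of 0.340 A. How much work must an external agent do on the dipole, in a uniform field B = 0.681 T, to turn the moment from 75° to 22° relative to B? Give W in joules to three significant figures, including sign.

W ≈ -1.09×10⁻⁴ J

Magnetic moment m = IA = Iπa² = (0.340)·π·(0.0150)² = 2.403×10⁻⁴ A·m².
W_ext = ΔU = −mB cosθ₂ + mB cosθ₁ = mB(cosθ₁ − cosθ₂).
W = (2.403×10⁻⁴)(0.681)·(cos75° − cos22°) = (1.636×10⁻⁴)·(-0.6684) = -1.094×10⁻⁴ J.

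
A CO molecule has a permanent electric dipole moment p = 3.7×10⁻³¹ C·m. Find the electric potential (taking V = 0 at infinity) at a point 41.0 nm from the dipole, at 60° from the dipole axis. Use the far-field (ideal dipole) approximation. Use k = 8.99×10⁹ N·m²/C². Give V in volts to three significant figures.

The dipole potential is V = kp cosθ / r².
V = (8.99×10⁹)(3.70×10⁻³¹)·cos60° / (4.10×10⁻⁸)² = 9.894×10⁻⁷ V.

V ≈ 9.89×10⁻⁷ V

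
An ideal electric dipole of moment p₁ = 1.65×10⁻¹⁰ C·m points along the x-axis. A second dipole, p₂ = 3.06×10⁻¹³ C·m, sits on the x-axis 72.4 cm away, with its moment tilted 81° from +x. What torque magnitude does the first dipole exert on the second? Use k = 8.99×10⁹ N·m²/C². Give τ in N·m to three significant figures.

τ ≈ 2.36×10⁻¹² N·m

The second dipole sits on the axis of the first, so the field there is axial: E₁ = 2kp₁/r³ along +x.
E₁ = 2(8.99×10⁹)(1.65×10⁻¹⁰)/(0.724)³ = 7.817 N/C.
Torque on the second dipole: τ = p₂ E₁ sinθ.
τ = (3.06×10⁻¹³)(7.817)·sin81° = 2.363×10⁻¹² N·m.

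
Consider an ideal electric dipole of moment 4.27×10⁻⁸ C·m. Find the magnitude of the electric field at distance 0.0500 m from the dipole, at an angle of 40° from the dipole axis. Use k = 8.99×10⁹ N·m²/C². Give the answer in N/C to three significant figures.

At angle θ the dipole field magnitude is E = (kp/r³)·√(1 + 3cos²θ).
kp/r³ = (8.99×10⁹)(4.27×10⁻⁸) / (0.0500)³ = 3.071×10⁶ N/C.
√(1 + 3cos²40°) = √(1 + 3·0.5868) = √2.7605 ≈ 1.6615.
E ≈ 3.071×10⁶ × 1.661 = 5.102×10⁶ N/C.

E ≈ 5.10×10⁶ N/C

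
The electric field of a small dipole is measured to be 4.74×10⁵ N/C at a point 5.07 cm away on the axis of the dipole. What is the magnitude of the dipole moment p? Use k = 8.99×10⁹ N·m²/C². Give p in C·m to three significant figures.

On axis E = 2kp/r³, so p = Er³/(2k).
p = (4.74×10⁵)·(0.0507)³ / (2·8.99×10⁹) = 3.436×10⁻⁹ C·m.

p ≈ 3.44×10⁻⁹ C·m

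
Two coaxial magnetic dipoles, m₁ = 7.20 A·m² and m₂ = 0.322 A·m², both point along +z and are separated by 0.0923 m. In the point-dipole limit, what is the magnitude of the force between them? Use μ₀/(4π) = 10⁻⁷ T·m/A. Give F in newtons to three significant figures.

On-axis B of dipole 1: B = (μ₀/4π)·2m₁/r³. Force on dipole 2: F = m₂·dB/dr.
dB/dr = −(μ₀/4π)·6m₁/r⁴, so |F| = (μ₀/4π)·6m₁m₂/r⁴.
F = 6(10⁻⁷)(7.20)(0.322)/(0.0923)⁴ = 0.01917 N.

F ≈ 0.0192 N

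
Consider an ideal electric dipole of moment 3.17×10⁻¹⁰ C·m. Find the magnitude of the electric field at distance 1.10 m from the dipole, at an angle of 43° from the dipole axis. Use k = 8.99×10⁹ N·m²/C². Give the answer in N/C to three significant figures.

At angle θ the dipole field magnitude is E = (kp/r³)·√(1 + 3cos²θ).
kp/r³ = (8.99×10⁹)(3.17×10⁻¹⁰) / (1.10)³ = 2.141 N/C.
√(1 + 3cos²43°) = √(1 + 3·0.5349) = √2.6046 ≈ 1.6139.
E ≈ 2.141 × 1.614 = 3.456 N/C.

E ≈ 3.46 N/C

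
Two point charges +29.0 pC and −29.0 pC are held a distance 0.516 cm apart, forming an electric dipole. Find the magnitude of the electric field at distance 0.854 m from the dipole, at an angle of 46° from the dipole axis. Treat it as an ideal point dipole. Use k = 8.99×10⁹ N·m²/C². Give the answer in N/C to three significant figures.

E ≈ 0.00338 N/C

Dipole moment p = qd = (2.90×10⁻¹¹ C)(0.00516 m) = 1.496×10⁻¹³ C·m.
At angle θ the dipole field magnitude is E = (kp/r³)·√(1 + 3cos²θ).
kp/r³ = (8.99×10⁹)(1.496×10⁻¹³) / (0.854)³ = 0.002159 N/C.
√(1 + 3cos²46°) = √(1 + 3·0.4826) = √2.4477 ≈ 1.5645.
E ≈ 0.002159 × 1.564 = 0.003378 N/C.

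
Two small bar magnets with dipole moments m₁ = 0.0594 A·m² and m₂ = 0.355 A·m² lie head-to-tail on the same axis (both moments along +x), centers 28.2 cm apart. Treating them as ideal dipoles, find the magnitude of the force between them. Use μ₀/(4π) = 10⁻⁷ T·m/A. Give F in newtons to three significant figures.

F ≈ 2.00×10⁻⁶ N

On-axis B of dipole 1: B = (μ₀/4π)·2m₁/r³. Force on dipole 2: F = m₂·dB/dr.
dB/dr = −(μ₀/4π)·6m₁/r⁴, so |F| = (μ₀/4π)·6m₁m₂/r⁴.
F = 6(10⁻⁷)(0.0594)(0.355)/(0.282)⁴ = 2.001×10⁻⁶ N.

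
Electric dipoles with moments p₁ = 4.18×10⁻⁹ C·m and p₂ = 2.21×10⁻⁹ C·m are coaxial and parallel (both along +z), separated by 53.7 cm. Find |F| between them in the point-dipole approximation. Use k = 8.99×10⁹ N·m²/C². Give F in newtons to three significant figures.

F ≈ 5.99×10⁻⁶ N

On-axis field of dipole 1 at distance r: E = 2kp₁/r³. Force on dipole 2 is F = p₂·dE/dr (gradient along axis).
dE/dr = −6kp₁/r⁴, so |F| = 6kp₁p₂/r⁴ (attractive for aligned moments).
F = 6(8.99×10⁹)(4.18×10⁻⁹)(2.21×10⁻⁹)/(0.537)⁴ = 5.992×10⁻⁶ N.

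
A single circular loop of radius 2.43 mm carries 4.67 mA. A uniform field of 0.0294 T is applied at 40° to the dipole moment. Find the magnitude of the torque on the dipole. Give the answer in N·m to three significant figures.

Magnetic moment m = IA = Iπa² = (0.00467)·π·(0.00243)² = 8.663×10⁻⁸ A·m².
Torque on a magnetic dipole: τ = mB sinθ.
τ = (8.663×10⁻⁸)(0.0294)·sin40° = 1.637×10⁻⁹ N·m.

τ ≈ 1.64×10⁻⁹ N·m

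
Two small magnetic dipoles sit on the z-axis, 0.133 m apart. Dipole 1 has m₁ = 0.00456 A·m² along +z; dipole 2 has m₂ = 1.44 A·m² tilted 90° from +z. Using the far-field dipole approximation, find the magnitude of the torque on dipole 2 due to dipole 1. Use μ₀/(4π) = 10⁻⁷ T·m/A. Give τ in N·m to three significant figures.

τ ≈ 5.58×10⁻⁷ N·m

Dipole B is on the axis of dipole A, so B₁ there is axial: B₁ = (μ₀/4π)·2m₁/r³ along +z.
B₁ = 2(10⁻⁷)(0.00456)/(0.133)³ = 3.877×10⁻⁷ T.
τ = m₂ B₁ sinθ.
τ = (1.44)(3.877×10⁻⁷)·sin90° = 5.582×10⁻⁷ N·m.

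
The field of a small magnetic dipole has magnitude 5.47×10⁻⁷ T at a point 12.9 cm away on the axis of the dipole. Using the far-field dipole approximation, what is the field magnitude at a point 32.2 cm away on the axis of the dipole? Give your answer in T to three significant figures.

Dipole fields scale as 1/r³ in the far field; the geometry is the same at both points.
B₂ = B₁ · (r₁/r₂)³ = 5.47×10⁻⁷ · (12.9/32.2)³.
(r₁/r₂)³ = (0.4006)³ = 0.0643.
B₂ ≈ 3.517×10⁻⁸ T.

B ≈ 3.52×10⁻⁸ T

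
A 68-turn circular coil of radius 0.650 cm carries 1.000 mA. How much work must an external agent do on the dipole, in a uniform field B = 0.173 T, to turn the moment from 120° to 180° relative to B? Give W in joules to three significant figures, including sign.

W ≈ 7.81×10⁻⁷ J

m = NIA = NIπa² = 68·(0.00100)·π·(0.00650)² = 9.026×10⁻⁶ A·m².
W_ext = ΔU = −mB cosθ₂ + mB cosθ₁ = mB(cosθ₁ − cosθ₂).
W = (9.026×10⁻⁶)(0.173)·(cos120° − cos180°) = (1.561×10⁻⁶)·(+0.5000) = 7.807×10⁻⁷ J.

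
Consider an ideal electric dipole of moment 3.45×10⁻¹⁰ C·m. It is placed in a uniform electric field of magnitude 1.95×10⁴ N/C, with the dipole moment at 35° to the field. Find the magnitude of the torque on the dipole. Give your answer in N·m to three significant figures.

Torque on an electric dipole: τ = pE sinθ.
τ = (3.45×10⁻¹⁰)(1.95×10⁴)·sin35° = 3.859×10⁻⁶ N·m.

τ ≈ 3.86×10⁻⁶ N·m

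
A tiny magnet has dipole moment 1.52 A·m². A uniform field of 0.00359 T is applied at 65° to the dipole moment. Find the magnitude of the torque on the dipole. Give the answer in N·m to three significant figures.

τ ≈ 0.00495 N·m

Torque on a magnetic dipole: τ = mB sinθ.
τ = (1.52)(0.00359)·sin65° = 0.004946 N·m.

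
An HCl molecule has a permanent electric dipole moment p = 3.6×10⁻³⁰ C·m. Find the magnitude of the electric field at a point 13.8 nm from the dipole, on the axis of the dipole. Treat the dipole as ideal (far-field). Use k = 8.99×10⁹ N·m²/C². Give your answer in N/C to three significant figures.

E ≈ 2.46×10⁴ N/C

On the dipole axis E = 2kp/r³.
E = 2·(8.99×10⁹)(3.60×10⁻³⁰) / (1.38×10⁻⁸)³ = 2.463×10⁴ N/C.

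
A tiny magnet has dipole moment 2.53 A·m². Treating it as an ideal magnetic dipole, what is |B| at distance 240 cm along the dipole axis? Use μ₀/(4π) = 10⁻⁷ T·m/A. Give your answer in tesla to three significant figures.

On axis B = (μ₀/4π)·2m/r³.
B = 2·(10⁻⁷)·(2.53) / (2.40)³ = 3.660×10⁻⁸ T.

B ≈ 3.66×10⁻⁸ T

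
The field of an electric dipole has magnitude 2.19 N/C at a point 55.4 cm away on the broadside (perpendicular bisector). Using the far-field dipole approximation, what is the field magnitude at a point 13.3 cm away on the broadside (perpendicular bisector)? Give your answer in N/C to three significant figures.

Dipole fields scale as 1/r³ in the far field; the geometry is the same at both points.
E₂ = E₁ · (r₁/r₂)³ = 2.19 · (55.4/13.3)³.
(r₁/r₂)³ = (4.165)³ = 72.27.
E₂ ≈ 158.3 N/C.

E ≈ 158 N/C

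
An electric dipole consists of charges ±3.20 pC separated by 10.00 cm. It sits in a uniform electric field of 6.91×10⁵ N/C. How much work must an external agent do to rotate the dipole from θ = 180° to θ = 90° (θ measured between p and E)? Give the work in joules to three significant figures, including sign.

Dipole moment p = qd = (3.20×10⁻¹² C)(0.100 m) = 3.20×10⁻¹³ C·m.
W_ext = ΔU = U(θ₂) − U(θ₁) = −pE cosθ₂ − (−pE cosθ₁) = pE(cosθ₁ − cosθ₂).
W = (3.20×10⁻¹³)(6.91×10⁵)·(cos180° − cos90°) = (2.211×10⁻⁷)·(-1.0000) = -2.211×10⁻⁷ J.

W ≈ -2.21×10⁻⁷ J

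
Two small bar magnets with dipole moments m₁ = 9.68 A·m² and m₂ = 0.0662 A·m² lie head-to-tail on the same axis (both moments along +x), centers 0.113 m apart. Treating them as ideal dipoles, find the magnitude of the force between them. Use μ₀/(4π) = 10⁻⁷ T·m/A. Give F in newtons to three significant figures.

On-axis B of dipole 1: B = (μ₀/4π)·2m₁/r³. Force on dipole 2: F = m₂·dB/dr.
dB/dr = −(μ₀/4π)·6m₁/r⁴, so |F| = (μ₀/4π)·6m₁m₂/r⁴.
F = 6(10⁻⁷)(9.68)(0.0662)/(0.113)⁴ = 0.002358 N.

F ≈ 0.00236 N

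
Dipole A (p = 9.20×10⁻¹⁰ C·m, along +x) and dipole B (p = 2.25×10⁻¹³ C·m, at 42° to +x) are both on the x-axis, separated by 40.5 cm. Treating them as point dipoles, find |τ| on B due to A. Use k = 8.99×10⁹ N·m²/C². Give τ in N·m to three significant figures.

τ ≈ 3.75×10⁻¹¹ N·m

The second dipole sits on the axis of the first, so the field there is axial: E₁ = 2kp₁/r³ along +x.
E₁ = 2(8.99×10⁹)(9.20×10⁻¹⁰)/(0.405)³ = 249.0 N/C.
Torque on the second dipole: τ = p₂ E₁ sinθ.
τ = (2.25×10⁻¹³)(249.0)·sin42° = 3.749×10⁻¹¹ N·m.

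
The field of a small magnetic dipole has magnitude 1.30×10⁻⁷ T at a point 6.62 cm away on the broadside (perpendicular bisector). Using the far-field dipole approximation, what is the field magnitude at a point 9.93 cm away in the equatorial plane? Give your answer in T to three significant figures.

Dipole fields scale as 1/r³ in the far field; the geometry is the same at both points.
B₂ = B₁ · (r₁/r₂)³ = 1.30×10⁻⁷ · (6.62/9.93)³.
(r₁/r₂)³ = (0.6667)³ = 0.2963.
B₂ ≈ 3.852×10⁻⁸ T.

B ≈ 3.85×10⁻⁸ T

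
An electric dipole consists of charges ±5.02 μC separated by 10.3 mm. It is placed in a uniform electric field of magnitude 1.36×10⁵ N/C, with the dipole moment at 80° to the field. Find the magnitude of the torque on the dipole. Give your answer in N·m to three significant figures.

τ ≈ 0.00693 N·m

Dipole moment p = qd = (5.02×10⁻⁶ C)(0.0103 m) = 5.171×10⁻⁸ C·m.
Torque on an electric dipole: τ = pE sinθ.
τ = (5.171×10⁻⁸)(1.36×10⁵)·sin80° = 0.006926 N·m.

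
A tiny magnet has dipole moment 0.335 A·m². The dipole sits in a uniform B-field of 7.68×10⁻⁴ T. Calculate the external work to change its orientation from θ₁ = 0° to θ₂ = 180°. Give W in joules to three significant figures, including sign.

W ≈ 5.15×10⁻⁴ J

W_ext = ΔU = −mB cosθ₂ + mB cosθ₁ = mB(cosθ₁ − cosθ₂).
W = (0.335)(7.68×10⁻⁴)·(cos0° − cos180°) = (2.573×10⁻⁴)·(+2.0000) = 5.146×10⁻⁴ J.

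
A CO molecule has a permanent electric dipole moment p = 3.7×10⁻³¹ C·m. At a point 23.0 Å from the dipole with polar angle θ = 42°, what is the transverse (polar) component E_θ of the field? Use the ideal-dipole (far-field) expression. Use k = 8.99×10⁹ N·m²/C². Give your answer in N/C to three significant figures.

For a dipole, E_θ = (kp sinθ)/r³.
kp/r³ = (8.99×10⁹)(3.70×10⁻³¹)/(2.30×10⁻⁹)³ = 2.734×10⁵ N/C.
E_θ = 2.734×10⁵·sin42° = 1.829×10⁵ N/C.

E_θ ≈ 1.83×10⁵ N/C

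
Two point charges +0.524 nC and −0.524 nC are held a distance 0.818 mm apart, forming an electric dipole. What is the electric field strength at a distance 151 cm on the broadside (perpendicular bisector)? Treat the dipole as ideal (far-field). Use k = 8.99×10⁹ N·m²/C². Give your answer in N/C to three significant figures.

Dipole moment p = qd = (5.24×10⁻¹⁰ C)(8.18×10⁻⁴ m) = 4.286×10⁻¹³ C·m.
On the perpendicular bisector E = kp/r³ (half the axial value at the same distance).
E = (8.99×10⁹)(4.286×10⁻¹³) / (1.51)³ = 0.001119 N/C.

E ≈ 0.00112 N/C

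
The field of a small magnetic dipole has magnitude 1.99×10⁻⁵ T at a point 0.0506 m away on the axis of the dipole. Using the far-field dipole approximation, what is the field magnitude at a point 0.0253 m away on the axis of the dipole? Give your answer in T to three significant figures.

Dipole fields scale as 1/r³ in the far field; the geometry is the same at both points.
B₂ = B₁ · (r₁/r₂)³ = 1.99×10⁻⁵ · (0.0506/0.0253)³.
(r₁/r₂)³ = (2)³ = 8.
B₂ ≈ 1.592×10⁻⁴ T.

B ≈ 1.59×10⁻⁴ T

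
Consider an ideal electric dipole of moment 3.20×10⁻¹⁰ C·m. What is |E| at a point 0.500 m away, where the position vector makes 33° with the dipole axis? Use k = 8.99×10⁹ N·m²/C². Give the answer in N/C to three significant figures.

At angle θ the dipole field magnitude is E = (kp/r³)·√(1 + 3cos²θ).
kp/r³ = (8.99×10⁹)(3.20×10⁻¹⁰) / (0.500)³ = 23.01 N/C.
√(1 + 3cos²33°) = √(1 + 3·0.7034) = √3.1101 ≈ 1.7635.
E ≈ 23.01 × 1.764 = 40.59 N/C.

E ≈ 40.6 N/C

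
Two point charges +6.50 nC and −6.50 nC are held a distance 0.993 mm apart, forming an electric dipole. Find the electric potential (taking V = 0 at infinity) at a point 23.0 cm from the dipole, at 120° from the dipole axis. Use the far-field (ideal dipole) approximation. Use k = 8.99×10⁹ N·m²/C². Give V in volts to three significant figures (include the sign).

V ≈ -0.548 V

Dipole moment p = qd = (6.50×10⁻⁹ C)(9.93×10⁻⁴ m) = 6.455×10⁻¹² C·m.
The dipole potential is V = kp cosθ / r².
V = (8.99×10⁹)(6.455×10⁻¹²)·cos120° / (0.230)² = -0.5485 V.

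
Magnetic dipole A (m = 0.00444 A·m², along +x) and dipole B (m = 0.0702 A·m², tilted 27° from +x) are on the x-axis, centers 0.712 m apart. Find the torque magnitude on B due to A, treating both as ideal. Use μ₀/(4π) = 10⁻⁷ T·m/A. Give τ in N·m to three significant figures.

Dipole B is on the axis of dipole A, so B₁ there is axial: B₁ = (μ₀/4π)·2m₁/r³ along +x.
B₁ = 2(10⁻⁷)(0.00444)/(0.712)³ = 2.460×10⁻⁹ T.
τ = m₂ B₁ sinθ.
τ = (0.0702)(2.460×10⁻⁹)·sin27° = 7.841×10⁻¹¹ N·m.

τ ≈ 7.84×10⁻¹¹ N·m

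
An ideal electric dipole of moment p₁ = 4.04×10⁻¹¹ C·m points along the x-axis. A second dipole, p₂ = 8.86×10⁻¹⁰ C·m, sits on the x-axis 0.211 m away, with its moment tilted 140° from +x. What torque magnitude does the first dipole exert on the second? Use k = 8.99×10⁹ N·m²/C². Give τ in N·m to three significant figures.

τ ≈ 4.40×10⁻⁸ N·m

The second dipole sits on the axis of the first, so the field there is axial: E₁ = 2kp₁/r³ along +x.
E₁ = 2(8.99×10⁹)(4.04×10⁻¹¹)/(0.211)³ = 77.33 N/C.
Torque on the second dipole: τ = p₂ E₁ sinθ.
τ = (8.86×10⁻¹⁰)(77.33)·sin140° = 4.404×10⁻⁸ N·m.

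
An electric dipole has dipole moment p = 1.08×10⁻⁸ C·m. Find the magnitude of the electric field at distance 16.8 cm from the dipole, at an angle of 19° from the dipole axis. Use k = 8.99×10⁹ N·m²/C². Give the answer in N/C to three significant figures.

E ≈ 3.93×10⁴ N/C

At angle θ the dipole field magnitude is E = (kp/r³)·√(1 + 3cos²θ).
kp/r³ = (8.99×10⁹)(1.08×10⁻⁸) / (0.168)³ = 2.048×10⁴ N/C.
√(1 + 3cos²19°) = √(1 + 3·0.8940) = √3.6820 ≈ 1.9189.
E ≈ 2.048×10⁴ × 1.919 = 3.929×10⁴ N/C.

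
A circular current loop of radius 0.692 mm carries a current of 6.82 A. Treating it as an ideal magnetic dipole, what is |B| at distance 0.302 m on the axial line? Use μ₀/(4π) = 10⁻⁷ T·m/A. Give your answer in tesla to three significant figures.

Magnetic moment m = IA = Iπa² = (6.82)·π·(6.92×10⁻⁴)² = 1.026×10⁻⁵ A·m².
On axis B = (μ₀/4π)·2m/r³.
B = 2·(10⁻⁷)·(1.026×10⁻⁵) / (0.302)³ = 7.450×10⁻¹¹ T.

B ≈ 7.45×10⁻¹¹ T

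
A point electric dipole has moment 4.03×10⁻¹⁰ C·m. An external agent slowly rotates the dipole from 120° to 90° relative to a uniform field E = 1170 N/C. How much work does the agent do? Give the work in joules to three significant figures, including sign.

W_ext = ΔU = U(θ₂) − U(θ₁) = −pE cosθ₂ − (−pE cosθ₁) = pE(cosθ₁ − cosθ₂).
W = (4.03×10⁻¹⁰)(1170)·(cos120° − cos90°) = (4.715×10⁻⁷)·(-0.5000) = -2.358×10⁻⁷ J.

W ≈ -2.36×10⁻⁷ J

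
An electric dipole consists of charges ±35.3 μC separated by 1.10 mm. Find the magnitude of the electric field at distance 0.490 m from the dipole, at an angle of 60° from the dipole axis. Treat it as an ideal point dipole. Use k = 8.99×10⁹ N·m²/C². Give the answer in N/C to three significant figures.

E ≈ 3930 N/C

Dipole moment p = qd = (3.53×10⁻⁵ C)(0.00110 m) = 3.883×10⁻⁸ C·m.
At angle θ the dipole field magnitude is E = (kp/r³)·√(1 + 3cos²θ).
kp/r³ = (8.99×10⁹)(3.883×10⁻⁸) / (0.490)³ = 2967 N/C.
√(1 + 3cos²60°) = √(1 + 3·0.2500) = √1.7500 ≈ 1.3229.
E ≈ 2967 × 1.323 = 3925 N/C.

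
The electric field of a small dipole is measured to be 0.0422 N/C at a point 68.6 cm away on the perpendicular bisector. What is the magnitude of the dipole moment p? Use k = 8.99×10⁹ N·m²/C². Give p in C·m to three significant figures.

In the equatorial plane E = kp/r³, so p = Er³/(k).
p = (0.0422)·(0.686)³ / (8.99×10⁹) = 1.515×10⁻¹² C·m.

p ≈ 1.52×10⁻¹² C·m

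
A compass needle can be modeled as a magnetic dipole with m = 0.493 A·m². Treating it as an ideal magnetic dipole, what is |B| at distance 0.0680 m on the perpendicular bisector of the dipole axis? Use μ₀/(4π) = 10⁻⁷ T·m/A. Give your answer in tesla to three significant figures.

B ≈ 1.57×10⁻⁴ T

In the equatorial plane B = (μ₀/4π)·m/r³ (half the axial value).
B = (10⁻⁷)·(0.493) / (0.0680)³ = 1.568×10⁻⁴ T.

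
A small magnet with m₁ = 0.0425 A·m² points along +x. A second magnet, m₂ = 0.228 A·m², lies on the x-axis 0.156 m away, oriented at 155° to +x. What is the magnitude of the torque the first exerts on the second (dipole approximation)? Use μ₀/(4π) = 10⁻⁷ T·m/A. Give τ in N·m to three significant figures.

Dipole B is on the axis of dipole A, so B₁ there is axial: B₁ = (μ₀/4π)·2m₁/r³ along +x.
B₁ = 2(10⁻⁷)(0.0425)/(0.156)³ = 2.239×10⁻⁶ T.
τ = m₂ B₁ sinθ.
τ = (0.228)(2.239×10⁻⁶)·sin155° = 2.157×10⁻⁷ N·m.

τ ≈ 2.16×10⁻⁷ N·m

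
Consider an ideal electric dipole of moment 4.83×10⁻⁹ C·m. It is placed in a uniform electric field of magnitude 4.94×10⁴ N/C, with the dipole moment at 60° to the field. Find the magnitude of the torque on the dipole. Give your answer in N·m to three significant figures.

τ ≈ 2.07×10⁻⁴ N·m

Torque on an electric dipole: τ = pE sinθ.
τ = (4.83×10⁻⁹)(4.94×10⁴)·sin60° = 2.066×10⁻⁴ N·m.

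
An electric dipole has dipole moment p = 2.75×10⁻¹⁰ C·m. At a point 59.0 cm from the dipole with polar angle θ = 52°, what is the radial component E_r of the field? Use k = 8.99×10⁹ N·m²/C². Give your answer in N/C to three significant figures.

E_r ≈ 14.8 N/C

For a dipole, E_r = (2kp cosθ)/r³.
kp/r³ = (8.99×10⁹)(2.75×10⁻¹⁰)/(0.590)³ = 12.04 N/C.
E_r = 2·12.04·cos52° = 14.82 N/C.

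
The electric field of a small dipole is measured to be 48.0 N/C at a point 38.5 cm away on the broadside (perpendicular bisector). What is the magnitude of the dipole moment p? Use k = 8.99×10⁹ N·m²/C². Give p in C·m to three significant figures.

p ≈ 3.05×10⁻¹⁰ C·m

In the equatorial plane E = kp/r³, so p = Er³/(k).
p = (48.0)·(0.385)³ / (8.99×10⁹) = 3.047×10⁻¹⁰ C·m.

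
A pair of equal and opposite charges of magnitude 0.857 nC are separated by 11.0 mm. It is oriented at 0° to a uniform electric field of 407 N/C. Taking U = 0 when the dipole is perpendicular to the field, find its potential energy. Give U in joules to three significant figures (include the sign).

U ≈ -3.84×10⁻⁹ J

Dipole moment p = qd = (8.57×10⁻¹⁰ C)(0.0110 m) = 9.427×10⁻¹² C·m.
U = −p·E = −pE cosθ.
U = −(9.427×10⁻¹²)(407)·cos0° = -3.837×10⁻⁹ J.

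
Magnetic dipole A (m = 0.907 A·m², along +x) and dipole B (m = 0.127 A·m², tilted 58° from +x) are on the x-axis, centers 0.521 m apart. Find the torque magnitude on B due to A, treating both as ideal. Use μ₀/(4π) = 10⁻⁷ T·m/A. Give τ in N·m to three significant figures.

τ ≈ 1.38×10⁻⁷ N·m

Dipole B is on the axis of dipole A, so B₁ there is axial: B₁ = (μ₀/4π)·2m₁/r³ along +x.
B₁ = 2(10⁻⁷)(0.907)/(0.521)³ = 1.283×10⁻⁶ T.
τ = m₂ B₁ sinθ.
τ = (0.127)(1.283×10⁻⁶)·sin58° = 1.381×10⁻⁷ N·m.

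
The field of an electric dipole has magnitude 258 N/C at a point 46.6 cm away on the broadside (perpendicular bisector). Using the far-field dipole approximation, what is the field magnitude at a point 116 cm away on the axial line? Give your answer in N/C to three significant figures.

Dipole fields scale as 1/r³ in the far field.
The axial field is twice the equatorial field at the same r, so the geometry factor is 2/1.
E₂ = E₁ · (2/1) · (r₁/r₂)³ = 258 · 2 · (46.6/116)³.
(r₁/r₂)³ = (0.4017)³ = 0.06483.
E₂ ≈ 33.45 N/C.

E ≈ 33.5 N/C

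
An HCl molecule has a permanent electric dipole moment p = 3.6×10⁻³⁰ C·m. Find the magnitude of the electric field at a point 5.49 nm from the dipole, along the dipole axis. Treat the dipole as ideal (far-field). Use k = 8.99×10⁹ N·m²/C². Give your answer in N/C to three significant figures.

E ≈ 3.91×10⁵ N/C

On the dipole axis E = 2kp/r³.
E = 2·(8.99×10⁹)(3.60×10⁻³⁰) / (5.49×10⁻⁹)³ = 3.912×10⁵ N/C.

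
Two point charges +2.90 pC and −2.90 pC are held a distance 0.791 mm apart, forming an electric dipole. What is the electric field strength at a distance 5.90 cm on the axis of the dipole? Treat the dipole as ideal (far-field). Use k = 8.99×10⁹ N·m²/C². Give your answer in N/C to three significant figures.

E ≈ 0.201 N/C

Dipole moment p = qd = (2.90×10⁻¹² C)(7.91×10⁻⁴ m) = 2.294×10⁻¹⁵ C·m.
On the dipole axis E = 2kp/r³.
E = 2·(8.99×10⁹)(2.294×10⁻¹⁵) / (0.0590)³ = 0.2008 N/C.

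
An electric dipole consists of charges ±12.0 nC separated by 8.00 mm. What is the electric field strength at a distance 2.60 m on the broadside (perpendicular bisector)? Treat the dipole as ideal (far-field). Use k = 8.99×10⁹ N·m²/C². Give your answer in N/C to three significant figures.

Dipole moment p = qd = (1.20×10⁻⁸ C)(0.00800 m) = 9.60×10⁻¹¹ C·m.
In the equatorial plane E = kp/r³.
E = (8.99×10⁹)(9.60×10⁻¹¹) / (2.60)³ = 0.04910 N/C.

E ≈ 0.0491 N/C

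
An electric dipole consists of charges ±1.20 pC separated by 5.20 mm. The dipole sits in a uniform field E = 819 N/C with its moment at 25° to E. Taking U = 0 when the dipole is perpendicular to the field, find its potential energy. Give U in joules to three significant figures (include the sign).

U ≈ -4.63×10⁻¹² J

Dipole moment p = qd = (1.20×10⁻¹² C)(0.00520 m) = 6.24×10⁻¹⁵ C·m.
U = −p·E = −pE cosθ.
U = −(6.24×10⁻¹⁵)(819)·cos25° = -4.632×10⁻¹² J.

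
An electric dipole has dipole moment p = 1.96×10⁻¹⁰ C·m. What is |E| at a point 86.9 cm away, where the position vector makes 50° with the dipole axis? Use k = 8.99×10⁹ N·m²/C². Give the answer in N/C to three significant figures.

At angle θ the dipole field magnitude is E = (kp/r³)·√(1 + 3cos²θ).
kp/r³ = (8.99×10⁹)(1.96×10⁻¹⁰) / (0.869)³ = 2.685 N/C.
√(1 + 3cos²50°) = √(1 + 3·0.4132) = √2.2395 ≈ 1.4965.
E ≈ 2.685 × 1.497 = 4.018 N/C.

E ≈ 4.02 N/C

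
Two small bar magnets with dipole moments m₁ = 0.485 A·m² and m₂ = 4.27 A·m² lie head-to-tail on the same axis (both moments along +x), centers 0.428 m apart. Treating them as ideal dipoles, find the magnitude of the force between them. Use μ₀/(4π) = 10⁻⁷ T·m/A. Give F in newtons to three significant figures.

F ≈ 3.70×10⁻⁵ N

On-axis B of dipole 1: B = (μ₀/4π)·2m₁/r³. Force on dipole 2: F = m₂·dB/dr.
dB/dr = −(μ₀/4π)·6m₁/r⁴, so |F| = (μ₀/4π)·6m₁m₂/r⁴.
F = 6(10⁻⁷)(0.485)(4.27)/(0.428)⁴ = 3.703×10⁻⁵ N.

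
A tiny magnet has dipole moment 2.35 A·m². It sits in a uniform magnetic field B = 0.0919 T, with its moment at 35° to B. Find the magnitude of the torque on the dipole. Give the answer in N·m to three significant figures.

Torque on a magnetic dipole: τ = mB sinθ.
τ = (2.35)(0.0919)·sin35° = 0.1239 N·m.

τ ≈ 0.124 N·m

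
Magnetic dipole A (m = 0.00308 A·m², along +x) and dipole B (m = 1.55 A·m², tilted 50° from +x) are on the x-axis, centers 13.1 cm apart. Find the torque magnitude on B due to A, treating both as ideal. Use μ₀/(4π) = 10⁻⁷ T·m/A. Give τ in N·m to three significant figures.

Dipole B is on the axis of dipole A, so B₁ there is axial: B₁ = (μ₀/4π)·2m₁/r³ along +x.
B₁ = 2(10⁻⁷)(0.00308)/(0.131)³ = 2.740×10⁻⁷ T.
τ = m₂ B₁ sinθ.
τ = (1.55)(2.740×10⁻⁷)·sin50° = 3.254×10⁻⁷ N·m.

τ ≈ 3.25×10⁻⁷ N·m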